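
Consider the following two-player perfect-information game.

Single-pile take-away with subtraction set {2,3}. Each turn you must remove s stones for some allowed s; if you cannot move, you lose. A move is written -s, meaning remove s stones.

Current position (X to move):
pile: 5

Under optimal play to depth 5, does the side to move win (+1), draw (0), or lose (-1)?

ply 1, X at 5 | -2=-1→3*; -3=-1→2
ply 2, O at 3 | -2=+1→1*; -3=+1→0
ply 3: 1 is terminal -1 (X); from 5 depth 5

value(5, X) = -1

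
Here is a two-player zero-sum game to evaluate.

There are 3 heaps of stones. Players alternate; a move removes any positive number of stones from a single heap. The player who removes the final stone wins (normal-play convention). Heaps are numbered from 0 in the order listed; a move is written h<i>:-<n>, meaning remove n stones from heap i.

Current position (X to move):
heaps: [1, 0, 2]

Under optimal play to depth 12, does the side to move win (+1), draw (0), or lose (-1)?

p1 X@[(1,0,2)]: h0:-1[(0,0,2)]-1 h2:-1[(1,0,1)]+1* h2:-2[(1,0,0)]-1
p2 O@[(1,0,1)]: h0:-1[(0,0,1)]-1* h2:-1[(1,0,0)]-1
p3 X@[(0,0,1)]: h2:-1[(0,0,0)]+1*
p4 O@[(0,0,0)] terminal -1; root [(1,0,2)] d12

value((1,0,2), X) = +1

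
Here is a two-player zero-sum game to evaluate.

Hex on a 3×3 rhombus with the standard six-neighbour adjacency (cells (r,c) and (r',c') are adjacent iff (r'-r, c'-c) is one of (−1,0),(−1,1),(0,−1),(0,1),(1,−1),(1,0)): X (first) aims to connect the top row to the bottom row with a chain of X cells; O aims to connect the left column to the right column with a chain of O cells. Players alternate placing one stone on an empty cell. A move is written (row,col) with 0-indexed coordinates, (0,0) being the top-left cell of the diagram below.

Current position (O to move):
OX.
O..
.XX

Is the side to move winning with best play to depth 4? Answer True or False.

p1 O@[OX./O../.XX]: (0,2)[OXO/O../.XX]-1 (1,1)[OX./OO./.XX]+1* (1,2)[OX./O.O/.XX]-1 (2,0)[OX./O../OXX]-1
p2 X@[OX./OO./.XX]: (0,2)[OXX/OO./.XX]-1* (1,2)[OX./OOX/.XX]-1 (2,0)[OX./OO./XXX]-1
p3 O@[OXX/OO./.XX]: (1,2)[OXX/OOO/.XX]+1* (2,0)[OXX/OO./OXX]-1
p4 X@[OXX/OOO/.XX] terminal -1; root [OX./O../.XX] d4

O winning at [OX./O../.XX]: True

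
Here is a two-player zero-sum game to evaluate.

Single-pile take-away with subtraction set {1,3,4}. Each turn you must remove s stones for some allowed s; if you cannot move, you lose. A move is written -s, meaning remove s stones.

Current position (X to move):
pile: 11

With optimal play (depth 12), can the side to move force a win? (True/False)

X winning at [11]: True

ply 1, X at 11 | -1=-1→10; -3=-1→8; -4=+1→7*
ply 2, O at 7 | -1=-1→6*; -3=-1→4; -4=-1→3
ply 3, X at 6 | -1=-1→5; -3=-1→3; -4=+1→2*
ply 4, O at 2 | -1=-1→1*
ply 5, X at 1 | -1=+1→0*
ply 6: 0 is terminal -1 (O); from 11 depth 12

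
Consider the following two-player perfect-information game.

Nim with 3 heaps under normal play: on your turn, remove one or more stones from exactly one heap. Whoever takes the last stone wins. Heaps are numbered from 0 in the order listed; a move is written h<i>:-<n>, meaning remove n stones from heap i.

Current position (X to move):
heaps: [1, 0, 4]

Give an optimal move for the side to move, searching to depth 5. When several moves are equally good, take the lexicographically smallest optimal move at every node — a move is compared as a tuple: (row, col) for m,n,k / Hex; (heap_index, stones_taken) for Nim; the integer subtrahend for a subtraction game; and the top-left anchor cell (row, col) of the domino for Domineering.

[(1,0,4)] X move#1: h0:-1:-1/(0,0,4), h2:-1:-1/(1,0,3), h2:-2:-1/(1,0,2), h2:-3:+1/(1,0,1)*, h2:-4:-1/(1,0,0)
[(1,0,1)] O move#2: h0:-1:-1/(0,0,1)*, h2:-1:-1/(1,0,0)
[(0,0,1)] X move#3: h2:-1:+1/(0,0,0)*
[(0,0,0)] end (terminal -1, O#4); searched (1,0,4) to 5

X's best at [(1,0,4)]: h2:-3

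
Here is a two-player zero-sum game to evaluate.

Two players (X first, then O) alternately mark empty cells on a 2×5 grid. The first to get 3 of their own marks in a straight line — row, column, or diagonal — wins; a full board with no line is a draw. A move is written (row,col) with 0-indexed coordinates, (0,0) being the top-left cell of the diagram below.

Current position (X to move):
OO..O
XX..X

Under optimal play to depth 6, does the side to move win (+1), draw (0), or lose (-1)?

ply 1, X at OO..O/XX..X | (0,2)=+0→OOX.O/XX..X; (0,3)=-1→OO.XO/XX..X; (1,2)=+1→OO..O/XXX.X*; (1,3)=-1→OO..O/XX.XX
ply 2: OO..O/XXX.X is terminal -1 (O); from OO..O/XX..X depth 6

value(OO..O/XX..X, X) = +1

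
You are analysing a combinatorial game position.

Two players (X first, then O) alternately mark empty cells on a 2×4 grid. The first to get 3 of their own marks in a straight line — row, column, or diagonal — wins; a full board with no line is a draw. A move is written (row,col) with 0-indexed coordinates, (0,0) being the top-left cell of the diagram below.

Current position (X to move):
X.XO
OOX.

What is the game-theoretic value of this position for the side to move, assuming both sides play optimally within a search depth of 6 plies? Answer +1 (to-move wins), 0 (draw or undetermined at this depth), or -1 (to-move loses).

value(X.XO/OOX., X) = +1

[X.XO/OOX.] X move#1: (0,1):+1/XXXO/OOX.*, (1,3):+0/X.XO/OOXX
[XXXO/OOX.] end (terminal -1, O#2); searched X.XO/OOX. to 6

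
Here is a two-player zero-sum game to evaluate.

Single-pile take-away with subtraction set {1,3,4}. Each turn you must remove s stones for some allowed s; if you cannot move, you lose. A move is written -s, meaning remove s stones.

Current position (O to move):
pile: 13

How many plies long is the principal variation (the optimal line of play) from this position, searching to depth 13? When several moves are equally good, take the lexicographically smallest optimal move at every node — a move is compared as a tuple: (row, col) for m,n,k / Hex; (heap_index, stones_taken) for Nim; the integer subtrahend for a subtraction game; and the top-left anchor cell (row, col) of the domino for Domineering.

PV length from [13]: 7 plies

ply 1, O at 13 | -1=-1→12; -3=-1→10; -4=+1→9*
ply 2, X at 9 | -1=-1→8*; -3=-1→6; -4=-1→5
ply 3, O at 8 | -1=+1→7*; -3=-1→5; -4=-1→4
ply 4, X at 7 | -1=-1→6*; -3=-1→4; -4=-1→3
ply 5, O at 6 | -1=-1→5; -3=-1→3; -4=+1→2*
ply 6, X at 2 | -1=-1→1*
ply 7, O at 1 | -1=+1→0*
ply 8: 0 is terminal -1 (X); from 13 depth 13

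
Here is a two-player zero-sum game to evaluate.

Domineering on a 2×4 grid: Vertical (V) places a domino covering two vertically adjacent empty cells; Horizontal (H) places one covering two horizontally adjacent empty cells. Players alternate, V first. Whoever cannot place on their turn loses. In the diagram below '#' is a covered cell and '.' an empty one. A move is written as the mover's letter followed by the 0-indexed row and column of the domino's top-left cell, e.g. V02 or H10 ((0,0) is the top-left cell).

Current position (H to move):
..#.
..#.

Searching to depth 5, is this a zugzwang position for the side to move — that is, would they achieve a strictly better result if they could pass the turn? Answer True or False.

ply 1, H at ..#./..#. | H00=+1→###./..#.*; H10=+1→..#./###.
ply 2, V at ###./..#. | V03=-1→####/..##*
ply 3, H at ####/..## | H10=+1→####/####*
ply 4: ####/#### is terminal -1 (V); from ..#./..#. depth 5
if H skipped the turn, V would face:
~ ply 1, V at ..#./..#. | V00=+1→#.#./#.#.*; V01=+1→.##./.##.; V03=-1→..##/..##
~ ply 2: #.#./#.#. is terminal -1 (H); from ..#./..#. depth 5
compare (H): move=+1 vs pass=-1

zugzwang(..#./..#., H) = False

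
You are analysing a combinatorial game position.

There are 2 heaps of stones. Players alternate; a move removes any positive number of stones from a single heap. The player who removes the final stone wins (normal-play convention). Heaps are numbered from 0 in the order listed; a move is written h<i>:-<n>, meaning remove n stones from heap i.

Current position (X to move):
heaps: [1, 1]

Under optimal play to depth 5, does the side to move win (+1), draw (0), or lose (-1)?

p1 X@[(1,1)]: h0:-1[(0,1)]-1* h1:-1[(1,0)]-1
p2 O@[(0,1)]: h1:-1[(0,0)]+1*
p3 X@[(0,0)] terminal -1; root [(1,1)] d5

value((1,1), X) = -1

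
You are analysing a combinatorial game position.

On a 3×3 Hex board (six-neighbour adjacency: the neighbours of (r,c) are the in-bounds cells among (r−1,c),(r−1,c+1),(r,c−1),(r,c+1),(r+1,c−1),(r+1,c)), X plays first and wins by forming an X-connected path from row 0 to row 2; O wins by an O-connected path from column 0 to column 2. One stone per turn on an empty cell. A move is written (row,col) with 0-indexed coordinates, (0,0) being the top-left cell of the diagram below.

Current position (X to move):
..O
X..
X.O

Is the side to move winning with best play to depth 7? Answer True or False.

p1 X@[..O/X../X.O]: (0,0)[X.O/X../X.O]+1* (0,1)[.XO/X../X.O]+1 (1,1)[..O/XX./X.O]+1 (1,2)[..O/X.X/X.O]+1 (2,1)[..O/X../XXO]+1
p2 O@[X.O/X../X.O] terminal -1; root [..O/X../X.O] d7

X winning at [..O/X../X.O]: True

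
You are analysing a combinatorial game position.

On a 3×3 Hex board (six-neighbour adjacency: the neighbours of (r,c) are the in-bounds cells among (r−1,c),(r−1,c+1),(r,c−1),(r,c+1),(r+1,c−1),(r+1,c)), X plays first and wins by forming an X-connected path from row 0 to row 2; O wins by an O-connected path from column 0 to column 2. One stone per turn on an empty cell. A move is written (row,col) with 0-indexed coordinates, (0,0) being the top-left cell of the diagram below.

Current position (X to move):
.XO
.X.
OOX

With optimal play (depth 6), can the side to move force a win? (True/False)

ply 1, X at .XO/.X./OOX | (0,0)=-1→XXO/.X./OOX; (1,0)=-1→.XO/XX./OOX; (1,2)=+1→.XO/.XX/OOX*
ply 2: .XO/.XX/OOX is terminal -1 (O); from .XO/.X./OOX depth 6

X winning at [.XO/.X./OOX]: True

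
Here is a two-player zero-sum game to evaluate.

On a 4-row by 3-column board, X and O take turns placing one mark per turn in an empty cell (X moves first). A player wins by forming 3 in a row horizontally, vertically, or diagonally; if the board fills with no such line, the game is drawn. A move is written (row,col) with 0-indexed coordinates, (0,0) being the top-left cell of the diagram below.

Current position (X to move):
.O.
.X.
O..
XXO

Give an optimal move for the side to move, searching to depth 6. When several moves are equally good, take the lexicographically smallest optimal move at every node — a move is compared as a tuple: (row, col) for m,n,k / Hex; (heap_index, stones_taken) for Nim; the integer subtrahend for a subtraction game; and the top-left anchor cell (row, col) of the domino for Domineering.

X's best at [.O./.X./O../XXO]: (0,0)

[.O./.X./O../XXO] X move#1: (0,0):+1/XO./.X./O../XXO*, (0,2):-1/.OX/.X./O../XXO, (1,0):+1/.O./XX./O../XXO, (1,2):+1/.O./.XX/O../XXO, (2,1):+1/.O./.X./OX./XXO, (2,2):+1/.O./.X./O.X/XXO
[XO./.X./O../XXO] O move#2: (0,2):-1/XOO/.X./O../XXO*, (1,0):-1/XO./OX./O../XXO, (1,2):-1/XO./.XO/O../XXO, (2,1):-1/XO./.X./OO./XXO, (2,2):-1/XO./.X./O.O/XXO
[XOO/.X./O../XXO] X move#3: (1,0):+1/XOO/XX./O../XXO*, (1,2):+1/XOO/.XX/O../XXO, (2,1):+1/XOO/.X./OX./XXO, (2,2):+1/XOO/.X./O.X/XXO
[XOO/XX./O../XXO] O move#4: (1,2):-1/XOO/XXO/O../XXO*, (2,1):-1/XOO/XX./OO./XXO, (2,2):-1/XOO/XX./O.O/XXO
[XOO/XXO/O../XXO] X move#5: (2,1):+1/XOO/XXO/OX./XXO*, (2,2):+1/XOO/XXO/O.X/XXO
[XOO/XXO/OX./XXO] end (terminal -1, O#6); searched .O./.X./O../XXO to 6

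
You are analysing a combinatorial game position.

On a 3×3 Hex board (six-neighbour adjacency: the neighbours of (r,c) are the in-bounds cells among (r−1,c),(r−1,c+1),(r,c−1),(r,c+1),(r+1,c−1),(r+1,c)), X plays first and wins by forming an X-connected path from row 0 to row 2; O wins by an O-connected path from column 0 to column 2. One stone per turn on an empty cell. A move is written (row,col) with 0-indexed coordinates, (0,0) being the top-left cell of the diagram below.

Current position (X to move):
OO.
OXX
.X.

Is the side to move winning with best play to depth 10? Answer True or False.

ply 1, X at OO./OXX/.X. | (0,2)=+1→OOX/OXX/.X.*; (2,0)=-1→OO./OXX/XX.; (2,2)=-1→OO./OXX/.XX
ply 2: OOX/OXX/.X. is terminal -1 (O); from OO./OXX/.X. depth 10

X winning at [OO./OXX/.X.]: True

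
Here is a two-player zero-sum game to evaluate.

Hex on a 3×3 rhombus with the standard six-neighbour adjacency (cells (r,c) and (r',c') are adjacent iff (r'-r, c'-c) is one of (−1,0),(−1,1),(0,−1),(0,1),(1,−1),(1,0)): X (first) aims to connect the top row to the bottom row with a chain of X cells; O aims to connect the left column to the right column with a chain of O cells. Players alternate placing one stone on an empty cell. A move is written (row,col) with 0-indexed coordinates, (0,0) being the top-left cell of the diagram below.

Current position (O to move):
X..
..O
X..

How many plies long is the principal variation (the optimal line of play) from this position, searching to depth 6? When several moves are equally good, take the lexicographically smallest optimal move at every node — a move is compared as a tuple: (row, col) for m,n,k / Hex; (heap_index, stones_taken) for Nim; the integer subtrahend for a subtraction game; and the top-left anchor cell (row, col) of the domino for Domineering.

[X../..O/X..] O move#1: (0,1):-1/XO./..O/X..*, (0,2):-1/X.O/..O/X.., (1,0):-1/X../O.O/X.., (1,1):-1/X../.OO/X.., (2,1):-1/X../..O/XO., (2,2):-1/X../..O/X.O
[XO./..O/X..] X move#2: (0,2):+1/XOX/..O/X..*, (1,0):+1/XO./X.O/X.., (1,1):+1/XO./.XO/X.., (2,1):-1/XO./..O/XX., (2,2):-1/XO./..O/X.X
[XOX/..O/X..] O move#3: (1,0):-1/XOX/O.O/X..*, (1,1):-1/XOX/.OO/X.., (2,1):-1/XOX/..O/XO., (2,2):-1/XOX/..O/X.O
[XOX/O.O/X..] X move#4: (1,1):+1/XOX/OXO/X..*, (2,1):-1/XOX/O.O/XX., (2,2):-1/XOX/O.O/X.X
[XOX/OXO/X..] end (terminal -1, O#5); searched X../..O/X.. to 6

PV length from [X../..O/X..]: 4 plies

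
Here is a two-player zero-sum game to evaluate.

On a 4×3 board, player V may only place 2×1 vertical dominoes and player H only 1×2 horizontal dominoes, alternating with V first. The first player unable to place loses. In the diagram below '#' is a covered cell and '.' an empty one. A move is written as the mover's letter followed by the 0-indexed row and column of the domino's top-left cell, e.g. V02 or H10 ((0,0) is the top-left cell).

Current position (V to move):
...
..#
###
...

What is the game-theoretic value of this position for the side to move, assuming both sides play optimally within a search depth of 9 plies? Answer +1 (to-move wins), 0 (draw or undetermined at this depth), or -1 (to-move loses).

ply 1, V at .../..#/###/... | V00=-1→#../#.#/###/...; V01=+1→.#./.##/###/...*
ply 2, H at .#./.##/###/... | H30=-1→.#./.##/###/##.*; H31=-1→.#./.##/###/.##
ply 3, V at .#./.##/###/##. | V00=+1→##./###/###/##.*
ply 4: ##./###/###/##. is terminal -1 (H); from .../..#/###/... depth 9

value(.../..#/###/..., V) = +1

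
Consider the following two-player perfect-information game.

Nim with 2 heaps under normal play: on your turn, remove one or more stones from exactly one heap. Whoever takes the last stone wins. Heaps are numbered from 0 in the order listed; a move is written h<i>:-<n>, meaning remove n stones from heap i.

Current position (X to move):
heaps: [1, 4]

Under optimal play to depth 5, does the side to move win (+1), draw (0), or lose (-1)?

value((1,4), X) = +1

ply 1, X at (1,4) | h0:-1=-1→(0,4); h1:-1=-1→(1,3); h1:-2=-1→(1,2); h1:-3=+1→(1,1)*; h1:-4=-1→(1,0)
ply 2, O at (1,1) | h0:-1=-1→(0,1)*; h1:-1=-1→(1,0)
ply 3, X at (0,1) | h1:-1=+1→(0,0)*
ply 4: (0,0) is terminal -1 (O); from (1,4) depth 5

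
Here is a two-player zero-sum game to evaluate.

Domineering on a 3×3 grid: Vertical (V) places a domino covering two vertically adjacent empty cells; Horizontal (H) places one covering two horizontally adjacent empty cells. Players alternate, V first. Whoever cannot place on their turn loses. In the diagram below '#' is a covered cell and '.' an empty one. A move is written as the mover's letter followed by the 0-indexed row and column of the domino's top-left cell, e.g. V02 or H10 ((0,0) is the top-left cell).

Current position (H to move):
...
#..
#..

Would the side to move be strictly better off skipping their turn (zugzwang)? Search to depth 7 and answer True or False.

p1 H@[.../#../#..]: H00[##./#../#..]-1 H01[.##/#../#..]-1 H11[.../###/#..]+1* H21[.../#../###]-1
p2 V@[.../###/#..] terminal -1; root [.../#../#..] d7
if H skipped the turn, V would face:
~ p1 V@[.../#../#..]: V01[.#./##./#..]+1* V02[..#/#.#/#..]+1 V11[.../##./##.]+1 V12[.../#.#/#.#]+1
~ p2 H@[.#./##./#..]: H21[.#./##./###]-1*
~ p3 V@[.#./##./###]: V02[.##/###/###]+1*
~ p4 H@[.##/###/###] terminal -1; root [.../#../#..] d7
compare (H): move=+1 vs pass=-1

zugzwang(.../#../#.., H) = False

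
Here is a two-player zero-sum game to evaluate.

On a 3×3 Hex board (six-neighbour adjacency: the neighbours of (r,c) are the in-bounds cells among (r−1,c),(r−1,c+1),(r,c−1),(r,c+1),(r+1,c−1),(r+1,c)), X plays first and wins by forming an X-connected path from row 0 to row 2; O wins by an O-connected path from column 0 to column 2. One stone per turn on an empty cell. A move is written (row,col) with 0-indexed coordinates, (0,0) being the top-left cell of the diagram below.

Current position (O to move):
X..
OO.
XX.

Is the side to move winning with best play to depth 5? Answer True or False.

O winning at [X../OO./XX.]: True

p1 O@[X../OO./XX.]: (0,1)[XO./OO./XX.]+1* (0,2)[X.O/OO./XX.]+1 (1,2)[X../OOO/XX.]+1 (2,2)[X../OO./XXO]+1
p2 X@[XO./OO./XX.]: (0,2)[XOX/OO./XX.]-1* (1,2)[XO./OOX/XX.]-1 (2,2)[XO./OO./XXX]-1
p3 O@[XOX/OO./XX.]: (1,2)[XOX/OOO/XX.]+1* (2,2)[XOX/OO./XXO]-1
p4 X@[XOX/OOO/XX.] terminal -1; root [X../OO./XX.] d5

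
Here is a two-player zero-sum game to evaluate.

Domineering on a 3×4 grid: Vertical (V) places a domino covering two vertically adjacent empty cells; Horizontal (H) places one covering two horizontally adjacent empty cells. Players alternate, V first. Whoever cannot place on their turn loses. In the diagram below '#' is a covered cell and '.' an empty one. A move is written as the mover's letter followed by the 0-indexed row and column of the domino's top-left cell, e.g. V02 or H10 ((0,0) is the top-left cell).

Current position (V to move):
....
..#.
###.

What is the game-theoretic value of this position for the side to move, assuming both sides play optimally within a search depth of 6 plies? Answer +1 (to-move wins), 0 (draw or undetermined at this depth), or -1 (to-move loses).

value(..../..#./###., V) = +1

p1 V@[..../..#./###.]: V00[#.../#.#./###.]+1* V01[.#../.##./###.]+1 V03[...#/..##/###.]-1 V13[..../..##/####]-1
p2 H@[#.../#.#./###.]: H01[###./#.#./###.]-1* H02[#.##/#.#./###.]-1
p3 V@[###./#.#./###.]: V03[####/#.##/###.]+1* V13[###./#.##/####]+1
p4 H@[####/#.##/###.] terminal -1; root [..../..#./###.] d6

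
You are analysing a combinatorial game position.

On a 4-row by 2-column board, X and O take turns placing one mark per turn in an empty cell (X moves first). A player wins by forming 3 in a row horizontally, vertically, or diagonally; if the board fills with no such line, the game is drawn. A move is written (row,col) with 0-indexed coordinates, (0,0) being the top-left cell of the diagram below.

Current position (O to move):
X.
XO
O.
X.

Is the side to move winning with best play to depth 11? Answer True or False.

O winning at [X./XO/O./X.]: True

p1 O@[X./XO/O./X.]: (0,1)[XO/XO/O./X.]+0 (2,1)[X./XO/OO/X.]+1* (3,1)[X./XO/O./XO]+0
p2 X@[X./XO/OO/X.]: (0,1)[XX/XO/OO/X.]-1* (3,1)[X./XO/OO/XX]-1
p3 O@[XX/XO/OO/X.]: (3,1)[XX/XO/OO/XO]+1*
p4 X@[XX/XO/OO/XO] terminal -1; root [X./XO/O./X.] d11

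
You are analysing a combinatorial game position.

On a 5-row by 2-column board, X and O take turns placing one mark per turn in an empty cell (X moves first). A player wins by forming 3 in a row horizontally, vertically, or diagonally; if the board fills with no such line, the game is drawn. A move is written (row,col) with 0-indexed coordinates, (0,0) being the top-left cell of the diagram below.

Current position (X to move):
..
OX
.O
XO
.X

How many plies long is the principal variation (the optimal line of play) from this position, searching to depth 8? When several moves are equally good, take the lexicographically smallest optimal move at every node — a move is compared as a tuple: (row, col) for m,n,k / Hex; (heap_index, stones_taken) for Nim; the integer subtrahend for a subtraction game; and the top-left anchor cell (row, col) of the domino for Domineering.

p1 X@[../OX/.O/XO/.X]: (0,0)[X./OX/.O/XO/.X]+0* (0,1)[.X/OX/.O/XO/.X]+0 (2,0)[../OX/XO/XO/.X]+0 (4,0)[../OX/.O/XO/XX]+0
p2 O@[X./OX/.O/XO/.X]: (0,1)[XO/OX/.O/XO/.X]+0* (2,0)[X./OX/OO/XO/.X]+0 (4,0)[X./OX/.O/XO/OX]+0
p3 X@[XO/OX/.O/XO/.X]: (2,0)[XO/OX/XO/XO/.X]+0* (4,0)[XO/OX/.O/XO/XX]+0
p4 O@[XO/OX/XO/XO/.X]: (4,0)[XO/OX/XO/XO/OX]+0*
p5 X@[XO/OX/XO/XO/OX] terminal +0; root [../OX/.O/XO/.X] d8

PV length from [../OX/.O/XO/.X]: 4 plies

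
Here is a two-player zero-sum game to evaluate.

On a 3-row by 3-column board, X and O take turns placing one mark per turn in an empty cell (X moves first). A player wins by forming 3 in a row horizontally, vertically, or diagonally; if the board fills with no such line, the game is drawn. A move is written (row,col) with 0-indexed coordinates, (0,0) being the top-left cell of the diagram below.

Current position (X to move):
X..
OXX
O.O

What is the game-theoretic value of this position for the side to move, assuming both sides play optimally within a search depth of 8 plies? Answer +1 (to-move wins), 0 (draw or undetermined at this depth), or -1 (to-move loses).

ply 1, X at X../OXX/O.O | (0,1)=-1→XX./OXX/O.O; (0,2)=-1→X.X/OXX/O.O; (2,1)=+0→X../OXX/OXO*
ply 2, O at X../OXX/OXO | (0,1)=+0→XO./OXX/OXO*; (0,2)=-1→X.O/OXX/OXO
ply 3, X at XO./OXX/OXO | (0,2)=+0→XOX/OXX/OXO*
ply 4: XOX/OXX/OXO is terminal +0 (O); from X../OXX/O.O depth 8

value(X../OXX/O.O, X) = 0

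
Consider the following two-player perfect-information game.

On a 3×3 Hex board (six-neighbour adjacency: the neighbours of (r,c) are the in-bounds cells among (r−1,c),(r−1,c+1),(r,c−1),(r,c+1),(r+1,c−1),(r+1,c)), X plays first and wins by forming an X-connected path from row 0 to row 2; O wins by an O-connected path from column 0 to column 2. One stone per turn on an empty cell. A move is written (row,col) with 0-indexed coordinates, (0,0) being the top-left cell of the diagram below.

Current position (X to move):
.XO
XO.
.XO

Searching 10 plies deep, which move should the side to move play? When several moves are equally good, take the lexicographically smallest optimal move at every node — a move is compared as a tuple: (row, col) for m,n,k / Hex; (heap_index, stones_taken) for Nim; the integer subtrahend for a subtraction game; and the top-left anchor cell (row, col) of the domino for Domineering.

[.XO/XO./.XO] X move#1: (0,0):-1/XXO/XO./.XO, (1,2):-1/.XO/XOX/.XO, (2,0):+1/.XO/XO./XXO*
[.XO/XO./XXO] end (terminal -1, O#2); searched .XO/XO./.XO to 10

X's best at [.XO/XO./.XO]: (2,0)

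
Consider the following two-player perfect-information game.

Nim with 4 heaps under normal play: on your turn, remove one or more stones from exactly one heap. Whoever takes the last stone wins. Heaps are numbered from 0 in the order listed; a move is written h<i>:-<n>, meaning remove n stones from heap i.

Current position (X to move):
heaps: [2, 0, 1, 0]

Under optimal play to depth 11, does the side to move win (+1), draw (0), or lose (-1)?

[(2,0,1,0)] X move#1: h0:-1:+1/(1,0,1,0)*, h0:-2:-1/(0,0,1,0), h2:-1:-1/(2,0,0,0)
[(1,0,1,0)] O move#2: h0:-1:-1/(0,0,1,0)*, h2:-1:-1/(1,0,0,0)
[(0,0,1,0)] X move#3: h2:-1:+1/(0,0,0,0)*
[(0,0,0,0)] end (terminal -1, O#4); searched (2,0,1,0) to 11

value((2,0,1,0), X) = +1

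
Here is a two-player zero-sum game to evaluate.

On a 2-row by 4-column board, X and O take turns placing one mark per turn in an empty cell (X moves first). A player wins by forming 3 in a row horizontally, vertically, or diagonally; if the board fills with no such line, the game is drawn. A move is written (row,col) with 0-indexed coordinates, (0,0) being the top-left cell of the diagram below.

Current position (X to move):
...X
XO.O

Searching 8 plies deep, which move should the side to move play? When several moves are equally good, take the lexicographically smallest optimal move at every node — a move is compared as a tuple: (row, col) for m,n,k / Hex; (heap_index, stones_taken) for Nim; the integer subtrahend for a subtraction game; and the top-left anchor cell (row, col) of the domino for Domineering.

p1 X@[...X/XO.O]: (0,0)[X..X/XO.O]-1 (0,1)[.X.X/XO.O]-1 (0,2)[..XX/XO.O]-1 (1,2)[...X/XOXO]+0*
p2 O@[...X/XOXO]: (0,0)[O..X/XOXO]+0* (0,1)[.O.X/XOXO]+0 (0,2)[..OX/XOXO]+0
p3 X@[O..X/XOXO]: (0,1)[OX.X/XOXO]+0* (0,2)[O.XX/XOXO]+0
p4 O@[OX.X/XOXO]: (0,2)[OXOX/XOXO]+0*
p5 X@[OXOX/XOXO] terminal +0; root [...X/XO.O] d8

X's best at [...X/XO.O]: (1,2)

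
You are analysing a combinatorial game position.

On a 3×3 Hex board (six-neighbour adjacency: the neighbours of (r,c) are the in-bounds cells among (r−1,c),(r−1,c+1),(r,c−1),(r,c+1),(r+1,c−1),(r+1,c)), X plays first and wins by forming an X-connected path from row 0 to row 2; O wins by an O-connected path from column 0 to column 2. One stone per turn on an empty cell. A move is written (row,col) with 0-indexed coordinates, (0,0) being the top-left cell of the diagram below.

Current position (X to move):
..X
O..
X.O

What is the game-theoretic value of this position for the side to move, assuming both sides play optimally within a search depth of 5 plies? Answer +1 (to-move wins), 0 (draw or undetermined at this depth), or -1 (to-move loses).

[..X/O../X.O] X move#1: (0,0):-1/X.X/O../X.O, (0,1):-1/.XX/O../X.O, (1,1):+1/..X/OX./X.O*, (1,2):+1/..X/O.X/X.O, (2,1):+1/..X/O../XXO
[..X/OX./X.O] end (terminal -1, O#2); searched ..X/O../X.O to 5

value(..X/O../X.O, X) = +1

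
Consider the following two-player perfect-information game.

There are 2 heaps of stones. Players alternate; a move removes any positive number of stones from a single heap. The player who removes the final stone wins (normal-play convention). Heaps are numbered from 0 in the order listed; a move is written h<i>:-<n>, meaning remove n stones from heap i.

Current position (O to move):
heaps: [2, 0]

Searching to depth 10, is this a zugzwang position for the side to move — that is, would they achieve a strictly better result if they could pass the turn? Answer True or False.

zugzwang((2,0), O) = False

ply 1, O at (2,0) | h0:-1=-1→(1,0); h0:-2=+1→(0,0)*
ply 2: (0,0) is terminal -1 (X); from (2,0) depth 10
pass branch (X moves first from the same position):
  | ply 1, X at (2,0) | h0:-1=-1→(1,0); h0:-2=+1→(0,0)*
  | ply 2: (0,0) is terminal -1 (O); from (2,0) depth 10
O moving scores +1; O passing scores -1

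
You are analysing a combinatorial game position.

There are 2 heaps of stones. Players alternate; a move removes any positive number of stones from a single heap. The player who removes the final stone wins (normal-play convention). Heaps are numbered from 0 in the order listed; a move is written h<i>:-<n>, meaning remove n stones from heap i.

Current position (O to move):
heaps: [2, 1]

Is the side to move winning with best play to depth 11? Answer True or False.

p1 O@[(2,1)]: h0:-1[(1,1)]+1* h0:-2[(0,1)]-1 h1:-1[(2,0)]-1
p2 X@[(1,1)]: h0:-1[(0,1)]-1* h1:-1[(1,0)]-1
p3 O@[(0,1)]: h1:-1[(0,0)]+1*
p4 X@[(0,0)] terminal -1; root [(2,1)] d11

O winning at [(2,1)]: True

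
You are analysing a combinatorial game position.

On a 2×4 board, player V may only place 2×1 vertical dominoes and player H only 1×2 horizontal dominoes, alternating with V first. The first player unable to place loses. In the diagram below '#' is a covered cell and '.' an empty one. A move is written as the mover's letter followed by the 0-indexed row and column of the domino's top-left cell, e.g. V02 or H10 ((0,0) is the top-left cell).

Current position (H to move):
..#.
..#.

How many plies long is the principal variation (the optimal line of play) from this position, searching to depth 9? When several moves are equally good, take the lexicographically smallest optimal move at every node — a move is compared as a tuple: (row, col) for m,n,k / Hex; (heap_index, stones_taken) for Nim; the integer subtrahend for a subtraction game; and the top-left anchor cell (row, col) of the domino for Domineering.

[..#./..#.] H move#1: H00:+1/###./..#.*, H10:+1/..#./###.
[###./..#.] V move#2: V03:-1/####/..##*
[####/..##] H move#3: H10:+1/####/####*
[####/####] end (terminal -1, V#4); searched ..#./..#. to 9

PV length from [..#./..#.]: 3 plies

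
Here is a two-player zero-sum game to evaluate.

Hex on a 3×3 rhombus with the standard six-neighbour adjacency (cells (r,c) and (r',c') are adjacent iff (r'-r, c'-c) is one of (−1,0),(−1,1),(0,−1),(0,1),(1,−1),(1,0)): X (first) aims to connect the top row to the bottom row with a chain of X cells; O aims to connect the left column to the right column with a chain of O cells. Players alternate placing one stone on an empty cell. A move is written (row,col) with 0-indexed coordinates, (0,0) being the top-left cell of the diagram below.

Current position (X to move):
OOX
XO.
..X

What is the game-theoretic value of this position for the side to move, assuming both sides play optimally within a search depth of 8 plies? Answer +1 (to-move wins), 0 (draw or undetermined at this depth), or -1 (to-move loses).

[OOX/XO./..X] X move#1: (1,2):+1/OOX/XOX/..X*, (2,0):-1/OOX/XO./X.X, (2,1):-1/OOX/XO./.XX
[OOX/XOX/..X] end (terminal -1, O#2); searched OOX/XO./..X to 8

value(OOX/XO./..X, X) = +1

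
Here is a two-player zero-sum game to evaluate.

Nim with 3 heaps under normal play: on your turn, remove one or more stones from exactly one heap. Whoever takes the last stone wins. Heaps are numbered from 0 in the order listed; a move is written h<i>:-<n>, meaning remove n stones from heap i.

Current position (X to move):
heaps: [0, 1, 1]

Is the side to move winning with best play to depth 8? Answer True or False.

X winning at [(0,1,1)]: False

[(0,1,1)] X move#1: h1:-1:-1/(0,0,1)*, h2:-1:-1/(0,1,0)
[(0,0,1)] O move#2: h2:-1:+1/(0,0,0)*
[(0,0,0)] end (terminal -1, X#3); searched (0,1,1) to 8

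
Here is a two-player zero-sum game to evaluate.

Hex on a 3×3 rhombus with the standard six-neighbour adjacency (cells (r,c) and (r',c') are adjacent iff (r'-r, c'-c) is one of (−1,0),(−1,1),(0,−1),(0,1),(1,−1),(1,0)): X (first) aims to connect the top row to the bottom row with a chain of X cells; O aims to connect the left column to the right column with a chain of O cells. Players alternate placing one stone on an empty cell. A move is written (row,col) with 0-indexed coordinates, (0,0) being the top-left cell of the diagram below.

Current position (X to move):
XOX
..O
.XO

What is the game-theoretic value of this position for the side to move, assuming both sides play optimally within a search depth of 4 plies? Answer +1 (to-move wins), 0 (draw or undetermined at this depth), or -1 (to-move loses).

value(XOX/..O/.XO, X) = +1

[XOX/..O/.XO] X move#1: (1,0):+1/XOX/X.O/.XO*, (1,1):+1/XOX/.XO/.XO, (2,0):+1/XOX/..O/XXO
[XOX/X.O/.XO] O move#2: (1,1):-1/XOX/XOO/.XO*, (2,0):-1/XOX/X.O/OXO
[XOX/XOO/.XO] X move#3: (2,0):+1/XOX/XOO/XXO*
[XOX/XOO/XXO] end (terminal -1, O#4); searched XOX/..O/.XO to 4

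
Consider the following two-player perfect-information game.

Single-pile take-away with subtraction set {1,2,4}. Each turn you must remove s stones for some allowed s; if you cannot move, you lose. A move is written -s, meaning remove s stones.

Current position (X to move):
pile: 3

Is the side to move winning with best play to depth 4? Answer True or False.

X winning at [3]: False

p1 X@[3]: -1[2]-1* -2[1]-1
p2 O@[2]: -1[1]-1 -2[0]+1*
p3 X@[0] terminal -1; root [3] d4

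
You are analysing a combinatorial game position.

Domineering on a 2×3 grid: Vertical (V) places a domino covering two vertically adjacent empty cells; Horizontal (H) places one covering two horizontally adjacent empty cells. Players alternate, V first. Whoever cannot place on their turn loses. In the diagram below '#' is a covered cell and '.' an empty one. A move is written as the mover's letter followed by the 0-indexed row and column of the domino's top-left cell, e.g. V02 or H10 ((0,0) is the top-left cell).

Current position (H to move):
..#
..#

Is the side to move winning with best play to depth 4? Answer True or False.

p1 H@[..#/..#]: H00[###/..#]+1* H10[..#/###]+1
p2 V@[###/..#] terminal -1; root [..#/..#] d4

H winning at [..#/..#]: True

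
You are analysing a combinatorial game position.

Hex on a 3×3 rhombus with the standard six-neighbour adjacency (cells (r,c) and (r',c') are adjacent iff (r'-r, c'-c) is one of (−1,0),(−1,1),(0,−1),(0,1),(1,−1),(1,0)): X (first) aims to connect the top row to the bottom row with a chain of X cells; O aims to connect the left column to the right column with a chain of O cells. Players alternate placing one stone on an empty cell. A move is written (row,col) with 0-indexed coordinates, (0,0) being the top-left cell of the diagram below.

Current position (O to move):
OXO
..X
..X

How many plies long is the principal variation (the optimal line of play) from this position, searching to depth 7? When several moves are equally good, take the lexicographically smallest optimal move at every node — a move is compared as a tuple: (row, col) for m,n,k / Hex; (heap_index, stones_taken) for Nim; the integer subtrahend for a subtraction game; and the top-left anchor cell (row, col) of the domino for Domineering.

PV length from [OXO/..X/..X]: 3 plies

[OXO/..X/..X] O move#1: (1,0):-1/OXO/O.X/..X, (1,1):+1/OXO/.OX/..X*, (2,0):-1/OXO/..X/O.X, (2,1):-1/OXO/..X/.OX
[OXO/.OX/..X] X move#2: (1,0):-1/OXO/XOX/..X*, (2,0):-1/OXO/.OX/X.X, (2,1):-1/OXO/.OX/.XX
[OXO/XOX/..X] O move#3: (2,0):+1/OXO/XOX/O.X*, (2,1):-1/OXO/XOX/.OX
[OXO/XOX/O.X] end (terminal -1, X#4); searched OXO/..X/..X to 7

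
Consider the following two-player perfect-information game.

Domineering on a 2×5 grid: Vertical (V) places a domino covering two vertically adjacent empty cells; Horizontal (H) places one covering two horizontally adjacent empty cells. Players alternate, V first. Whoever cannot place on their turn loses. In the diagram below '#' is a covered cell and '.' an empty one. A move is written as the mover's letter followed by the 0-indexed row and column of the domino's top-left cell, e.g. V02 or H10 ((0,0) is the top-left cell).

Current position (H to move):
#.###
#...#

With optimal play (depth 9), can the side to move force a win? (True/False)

ply 1, H at #.###/#...# | H11=+1→#.###/###.#*; H12=-1→#.###/#.###
ply 2: #.###/###.# is terminal -1 (V); from #.###/#...# depth 9

H winning at [#.###/#...#]: True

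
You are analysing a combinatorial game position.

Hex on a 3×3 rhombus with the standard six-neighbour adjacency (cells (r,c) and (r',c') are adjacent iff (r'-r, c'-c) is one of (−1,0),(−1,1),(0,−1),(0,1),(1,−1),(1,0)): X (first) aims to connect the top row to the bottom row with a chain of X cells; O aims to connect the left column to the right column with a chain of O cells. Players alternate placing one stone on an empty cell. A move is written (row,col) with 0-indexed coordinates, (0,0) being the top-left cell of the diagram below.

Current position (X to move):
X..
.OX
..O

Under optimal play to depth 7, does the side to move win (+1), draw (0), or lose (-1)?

value(X../.OX/..O, X) = -1

p1 X@[X../.OX/..O]: (0,1)[XX./.OX/..O]-1* (0,2)[X.X/.OX/..O]-1 (1,0)[X../XOX/..O]-1 (2,0)[X../.OX/X.O]-1 (2,1)[X../.OX/.XO]-1
p2 O@[XX./.OX/..O]: (0,2)[XXO/.OX/..O]+1* (1,0)[XX./OOX/..O]+1 (2,0)[XX./.OX/O.O]+1 (2,1)[XX./.OX/.OO]+1
p3 X@[XXO/.OX/..O]: (1,0)[XXO/XOX/..O]-1* (2,0)[XXO/.OX/X.O]-1 (2,1)[XXO/.OX/.XO]-1
p4 O@[XXO/XOX/..O]: (2,0)[XXO/XOX/O.O]+1* (2,1)[XXO/XOX/.OO]-1
p5 X@[XXO/XOX/O.O] terminal -1; root [X../.OX/..O] d7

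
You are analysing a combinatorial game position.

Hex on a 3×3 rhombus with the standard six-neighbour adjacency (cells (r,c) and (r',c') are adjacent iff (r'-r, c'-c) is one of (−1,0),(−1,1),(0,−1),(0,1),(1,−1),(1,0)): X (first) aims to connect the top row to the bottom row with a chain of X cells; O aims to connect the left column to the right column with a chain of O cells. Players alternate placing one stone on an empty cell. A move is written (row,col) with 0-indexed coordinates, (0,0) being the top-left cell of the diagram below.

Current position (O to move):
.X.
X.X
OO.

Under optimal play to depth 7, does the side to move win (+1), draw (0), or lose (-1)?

value(.X./X.X/OO., O) = +1

p1 O@[.X./X.X/OO.]: (0,0)[OX./X.X/OO.]-1 (0,2)[.XO/X.X/OO.]+1* (1,1)[.X./XOX/OO.]+1 (2,2)[.X./X.X/OOO]+1
p2 X@[.XO/X.X/OO.]: (0,0)[XXO/X.X/OO.]-1* (1,1)[.XO/XXX/OO.]-1 (2,2)[.XO/X.X/OOX]-1
p3 O@[XXO/X.X/OO.]: (1,1)[XXO/XOX/OO.]+1* (2,2)[XXO/X.X/OOO]+1
p4 X@[XXO/XOX/OO.] terminal -1; root [.X./X.X/OO.] d7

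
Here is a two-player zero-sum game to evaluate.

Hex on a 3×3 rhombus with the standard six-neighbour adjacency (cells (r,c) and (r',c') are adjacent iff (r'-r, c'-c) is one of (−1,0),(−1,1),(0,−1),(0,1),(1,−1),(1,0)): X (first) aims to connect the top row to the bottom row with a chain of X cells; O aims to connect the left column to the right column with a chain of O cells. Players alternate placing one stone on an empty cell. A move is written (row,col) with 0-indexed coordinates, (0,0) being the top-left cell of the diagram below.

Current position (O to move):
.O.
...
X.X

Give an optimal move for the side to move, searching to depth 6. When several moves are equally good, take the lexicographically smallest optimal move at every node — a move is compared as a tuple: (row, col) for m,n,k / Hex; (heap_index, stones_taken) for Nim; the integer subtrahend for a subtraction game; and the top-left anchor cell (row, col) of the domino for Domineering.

[.O./.../X.X] O move#1: (0,0):-1/OO./.../X.X, (0,2):+1/.OO/.../X.X*, (1,0):-1/.O./O../X.X, (1,1):+1/.O./.O./X.X, (1,2):+1/.O./..O/X.X, (2,1):-1/.O./.../XOX
[.OO/.../X.X] X move#2: (0,0):-1/XOO/.../X.X*, (1,0):-1/.OO/X../X.X, (1,1):-1/.OO/.X./X.X, (1,2):-1/.OO/..X/X.X, (2,1):-1/.OO/.../XXX
[XOO/.../X.X] O move#3: (1,0):+1/XOO/O../X.X*, (1,1):-1/XOO/.O./X.X, (1,2):-1/XOO/..O/X.X, (2,1):-1/XOO/.../XOX
[XOO/O../X.X] end (terminal -1, X#4); searched .O./.../X.X to 6

O's best at [.O./.../X.X]: (0,2)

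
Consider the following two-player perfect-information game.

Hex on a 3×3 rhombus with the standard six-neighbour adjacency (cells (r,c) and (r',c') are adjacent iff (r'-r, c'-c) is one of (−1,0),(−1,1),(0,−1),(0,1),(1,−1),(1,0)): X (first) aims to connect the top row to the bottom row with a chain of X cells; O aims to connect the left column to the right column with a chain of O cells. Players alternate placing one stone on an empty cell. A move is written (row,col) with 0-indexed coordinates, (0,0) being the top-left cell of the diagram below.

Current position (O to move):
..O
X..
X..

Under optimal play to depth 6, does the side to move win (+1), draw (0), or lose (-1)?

ply 1, O at ..O/X../X.. | (0,0)=-1→O.O/X../X..*; (0,1)=-1→.OO/X../X..; (1,1)=-1→..O/XO./X..; (1,2)=-1→..O/X.O/X..; (2,1)=-1→..O/X../XO.; (2,2)=-1→..O/X../X.O
ply 2, X at O.O/X../X.. | (0,1)=+1→OXO/X../X..*; (1,1)=-1→O.O/XX./X..; (1,2)=-1→O.O/X.X/X..; (2,1)=-1→O.O/X../XX.; (2,2)=-1→O.O/X../X.X
ply 3: OXO/X../X.. is terminal -1 (O); from ..O/X../X.. depth 6

value(..O/X../X.., O) = -1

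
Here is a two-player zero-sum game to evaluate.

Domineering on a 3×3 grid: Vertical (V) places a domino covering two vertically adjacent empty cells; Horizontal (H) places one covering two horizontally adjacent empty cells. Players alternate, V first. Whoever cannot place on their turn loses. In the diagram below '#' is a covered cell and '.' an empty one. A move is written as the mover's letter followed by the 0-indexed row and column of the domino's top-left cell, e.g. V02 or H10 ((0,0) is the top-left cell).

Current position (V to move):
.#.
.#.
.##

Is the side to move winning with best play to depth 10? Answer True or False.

V winning at [.#./.#./.##]: True

[.#./.#./.##] V move#1: V00:+1/##./##./.##*, V02:+1/.##/.##/.##, V10:+1/.#./##./###
[##./##./.##] end (terminal -1, H#2); searched .#./.#./.## to 10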